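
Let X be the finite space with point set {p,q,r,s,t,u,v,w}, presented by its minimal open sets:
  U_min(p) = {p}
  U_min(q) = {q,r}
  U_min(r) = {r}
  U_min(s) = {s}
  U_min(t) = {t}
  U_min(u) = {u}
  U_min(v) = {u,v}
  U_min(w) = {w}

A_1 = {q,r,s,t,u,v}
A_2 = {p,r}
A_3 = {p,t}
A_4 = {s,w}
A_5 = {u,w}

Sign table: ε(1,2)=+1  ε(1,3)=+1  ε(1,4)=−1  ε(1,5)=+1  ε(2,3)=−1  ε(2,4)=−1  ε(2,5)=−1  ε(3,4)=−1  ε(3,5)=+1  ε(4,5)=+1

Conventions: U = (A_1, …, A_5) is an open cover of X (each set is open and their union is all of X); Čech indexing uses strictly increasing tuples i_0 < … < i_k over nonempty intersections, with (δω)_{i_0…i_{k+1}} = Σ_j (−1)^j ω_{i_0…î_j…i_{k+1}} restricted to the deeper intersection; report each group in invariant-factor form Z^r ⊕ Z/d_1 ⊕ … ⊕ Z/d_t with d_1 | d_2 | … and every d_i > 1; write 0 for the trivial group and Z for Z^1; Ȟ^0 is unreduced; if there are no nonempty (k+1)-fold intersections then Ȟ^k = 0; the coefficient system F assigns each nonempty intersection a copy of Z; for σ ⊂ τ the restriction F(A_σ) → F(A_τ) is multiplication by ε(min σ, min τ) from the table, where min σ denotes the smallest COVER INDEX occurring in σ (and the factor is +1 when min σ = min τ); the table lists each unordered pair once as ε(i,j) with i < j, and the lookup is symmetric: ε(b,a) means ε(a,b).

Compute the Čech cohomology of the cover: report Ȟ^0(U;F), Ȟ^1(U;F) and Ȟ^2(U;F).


Ȟ^0 = 0, Ȟ^1 = Z ⊕ Z/2, Ȟ^2 = 0

nerve simplices:
  A12={r} A13={t} A14={s} A15={u} A23={p} A45={w}
C dims 5,6; δ0: rk 5, SNF 1^4·2
degree 0: 5−5−0 = 0 → Ȟ^0 ≅ 0
degree 1: 6−0−5 = 1 plus torsion [2] → Ȟ^1 ≅ Z ⊕ Z/2
degree 2: 0−0−0 = 0 → Ȟ^2 ≅ 0


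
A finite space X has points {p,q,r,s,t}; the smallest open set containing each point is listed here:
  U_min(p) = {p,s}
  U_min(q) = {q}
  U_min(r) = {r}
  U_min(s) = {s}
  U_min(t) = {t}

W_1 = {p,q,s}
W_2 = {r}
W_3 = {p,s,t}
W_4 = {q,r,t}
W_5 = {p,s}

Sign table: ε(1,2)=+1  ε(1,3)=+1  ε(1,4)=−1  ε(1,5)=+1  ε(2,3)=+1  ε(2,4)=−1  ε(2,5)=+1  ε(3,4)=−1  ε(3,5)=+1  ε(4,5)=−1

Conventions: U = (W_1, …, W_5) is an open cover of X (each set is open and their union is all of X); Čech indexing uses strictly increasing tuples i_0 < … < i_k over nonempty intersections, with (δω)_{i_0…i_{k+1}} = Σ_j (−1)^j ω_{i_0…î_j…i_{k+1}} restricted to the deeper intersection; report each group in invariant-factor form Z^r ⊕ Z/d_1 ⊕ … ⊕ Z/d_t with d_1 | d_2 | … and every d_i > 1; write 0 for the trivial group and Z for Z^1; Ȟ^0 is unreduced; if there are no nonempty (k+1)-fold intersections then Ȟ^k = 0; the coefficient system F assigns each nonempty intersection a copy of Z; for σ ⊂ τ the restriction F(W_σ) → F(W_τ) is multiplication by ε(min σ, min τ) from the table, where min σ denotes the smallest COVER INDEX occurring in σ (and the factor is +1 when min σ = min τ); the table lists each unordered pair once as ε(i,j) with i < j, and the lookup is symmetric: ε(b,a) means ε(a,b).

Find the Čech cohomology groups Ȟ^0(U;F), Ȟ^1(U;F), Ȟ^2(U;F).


Ȟ^0 = Z,  Ȟ^1 = Z,  Ȟ^2 = 0

cover nerve:
  W13={p,s} W14={q} W15={p,s} W24={r} W34={t} W35={p,s}
  W135={p,s}
C dims 5,6,1; δ0: rk 4, SNF 1^4; δ1: rk 1, SNF 1^1
Ȟ^0: (5−4)−0=1 ⇒ Z
Ȟ^1: (6−1)−4=1 ⇒ Z
Ȟ^2: (1−0)−1=0 ⇒ 0


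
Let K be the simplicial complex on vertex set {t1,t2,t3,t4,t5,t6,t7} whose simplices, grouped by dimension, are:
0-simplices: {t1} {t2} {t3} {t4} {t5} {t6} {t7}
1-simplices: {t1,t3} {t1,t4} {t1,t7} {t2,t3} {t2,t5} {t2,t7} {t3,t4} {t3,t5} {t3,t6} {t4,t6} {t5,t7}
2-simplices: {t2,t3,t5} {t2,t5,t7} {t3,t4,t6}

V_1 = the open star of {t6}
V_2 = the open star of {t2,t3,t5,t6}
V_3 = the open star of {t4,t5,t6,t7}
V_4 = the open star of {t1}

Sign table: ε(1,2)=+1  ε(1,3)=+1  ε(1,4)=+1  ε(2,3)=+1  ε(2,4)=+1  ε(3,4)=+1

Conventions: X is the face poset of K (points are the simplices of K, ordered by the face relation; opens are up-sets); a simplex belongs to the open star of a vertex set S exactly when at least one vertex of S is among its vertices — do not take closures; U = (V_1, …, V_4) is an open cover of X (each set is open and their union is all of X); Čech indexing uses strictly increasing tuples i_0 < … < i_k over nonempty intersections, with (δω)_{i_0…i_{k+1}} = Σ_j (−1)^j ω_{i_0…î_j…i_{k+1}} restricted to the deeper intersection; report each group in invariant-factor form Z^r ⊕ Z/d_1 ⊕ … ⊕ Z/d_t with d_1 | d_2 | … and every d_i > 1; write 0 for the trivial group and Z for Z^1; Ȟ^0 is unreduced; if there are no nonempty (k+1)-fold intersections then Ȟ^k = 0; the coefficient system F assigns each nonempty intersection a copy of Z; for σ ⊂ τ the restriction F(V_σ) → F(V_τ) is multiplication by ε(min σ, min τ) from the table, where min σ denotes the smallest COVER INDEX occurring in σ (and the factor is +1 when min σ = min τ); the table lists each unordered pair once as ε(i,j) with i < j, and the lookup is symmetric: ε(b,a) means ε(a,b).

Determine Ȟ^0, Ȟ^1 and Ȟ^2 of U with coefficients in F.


Ȟ^0(U;F) ≅ Z, Ȟ^1(U;F) ≅ Z and Ȟ^2(U;F) ≅ 0

nerve of the cover:
  V1={{t6},{t3,t6},{t4,t6},{t3,t4,t6}} V2={{t2},{t3},{t5},{t6},{t1,t3},{t2,t3},{t2,t5},{t2,t7},{t3,t4},{t3,t5},{t3,t6},{t4,t6},{t5,t7},{t2,t3,t5},{t2,t5,t7},{t3,t4,t6}} V3={{t4},{t5},{t6},{t7},{t1,t4},{t1,t7},{t2,t5},{t2,t7},{t3,t4},{t3,t5},{t3,t6},{t4,t6},{t5,t7},{t2,t3,t5},{t2,t5,t7},{t3,t4,t6}} V4={{t1},{t1,t3},{t1,t4},{t1,t7}}
  V12={{t6},{t3,t6},{t4,t6},{t3,t4,t6}} V13={{t6},{t3,t6},{t4,t6},{t3,t4,t6}} V23={{t5},{t6},{t2,t5},{t2,t7},{t3,t4},{t3,t5},{t3,t6},{t4,t6},{t5,t7},{t2,t3,t5},{t2,t5,t7},{t3,t4,t6}} V24={{t1,t3}} V34={{t1,t4},{t1,t7}}
  V123={{t6},{t3,t6},{t4,t6},{t3,t4,t6}}
C dims 4,5,1; δ0: rk 3, SNF 1^3; δ1: rk 1, SNF 1^1
Ȟ^0 = (4 − 3) − 0 = 1, so Ȟ^0 ≅ Z
Ȟ^1 = (5 − 1) − 3 = 1, so Ȟ^1 ≅ Z
Ȟ^2 = (1 − 0) − 1 = 0, so Ȟ^2 ≅ 0


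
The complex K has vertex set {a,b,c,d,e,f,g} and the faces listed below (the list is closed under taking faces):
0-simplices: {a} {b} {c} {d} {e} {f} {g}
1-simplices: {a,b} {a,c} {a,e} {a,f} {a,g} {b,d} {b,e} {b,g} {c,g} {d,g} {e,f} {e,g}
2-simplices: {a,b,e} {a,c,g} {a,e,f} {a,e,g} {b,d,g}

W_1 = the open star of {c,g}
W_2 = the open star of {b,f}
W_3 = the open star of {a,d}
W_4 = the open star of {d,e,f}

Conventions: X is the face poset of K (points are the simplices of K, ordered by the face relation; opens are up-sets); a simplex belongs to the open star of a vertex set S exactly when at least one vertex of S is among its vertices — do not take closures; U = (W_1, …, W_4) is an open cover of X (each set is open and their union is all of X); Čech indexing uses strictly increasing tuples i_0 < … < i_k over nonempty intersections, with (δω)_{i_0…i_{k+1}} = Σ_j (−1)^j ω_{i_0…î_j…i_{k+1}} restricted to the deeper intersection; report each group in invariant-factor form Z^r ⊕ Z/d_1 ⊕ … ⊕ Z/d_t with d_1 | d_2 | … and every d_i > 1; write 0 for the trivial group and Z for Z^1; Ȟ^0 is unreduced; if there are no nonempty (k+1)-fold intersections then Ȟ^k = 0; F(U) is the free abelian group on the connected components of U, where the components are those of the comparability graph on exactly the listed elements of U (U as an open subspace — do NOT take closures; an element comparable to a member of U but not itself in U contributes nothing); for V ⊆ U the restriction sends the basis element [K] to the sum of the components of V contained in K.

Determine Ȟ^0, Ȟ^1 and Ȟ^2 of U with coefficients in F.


Ȟ^0(U;F) ≅ Z; Ȟ^1(U;F) ≅ Z; Ȟ^2(U;F) ≅ 0

nonempty overlaps:
  W1={{c},{g},{a,c},{a,g},{b,g},{c,g},{d,g},{e,g},{a,c,g},{a,e,g},{b,d,g}} W2={{b},{f},{a,b},{a,f},{b,d},{b,e},{b,g},{e,f},{a,b,e},{a,e,f},{b,d,g}} W3={{a},{d},{a,b},{a,c},{a,e},{a,f},{a,g},{b,d},{d,g},{a,b,e},{a,c,g},{a,e,f},{a,e,g},{b,d,g}} W4={{d},{e},{f},{a,e},{a,f},{b,d},{b,e},{d,g},{e,f},{e,g},{a,b,e},{a,e,f},{a,e,g},{b,d,g}}
  W12={{b,g},{b,d,g}} W13={{a,c},{a,g},{d,g},{a,c,g},{a,e,g},{b,d,g}} W14={{d,g},{e,g},{a,e,g},{b,d,g}} W23={{a,b},{a,f},{b,d},{a,b,e},{a,e,f},{b,d,g}} W24={{f},{a,f},{b,d},{b,e},{e,f},{a,b,e},{a,e,f},{b,d,g}} W34={{d},{a,e},{a,f},{b,d},{d,g},{a,b,e},{a,e,f},{a,e,g},{b,d,g}}
  W123={{b,d,g}} W124={{b,d,g}} W134={{d,g},{a,e,g},{b,d,g}} W234={{a,f},{b,d},{a,b,e},{a,e,f},{b,d,g}}
  W1234={{b,d,g}}
components per intersection:
  W1: {{c},{g},{a,c},{a,g},{b,g},{c,g},{d,g},{e,g},{a,c,g},{a,e,g},{b,d,g}}
  W2: {{b},{a,b},{b,d},{b,e},{b,g},{a,b,e},{b,d,g}} {{f},{a,f},{e,f},{a,e,f}}
  W3: {{a},{a,b},{a,c},{a,e},{a,f},{a,g},{a,b,e},{a,c,g},{a,e,f},{a,e,g}} {{d},{b,d},{d,g},{b,d,g}}
  W4: {{d},{b,d},{d,g},{b,d,g}} {{e},{f},{a,e},{a,f},{b,e},{e,f},{e,g},{a,b,e},{a,e,f},{a,e,g}}
  W12: {{b,g},{b,d,g}}
  W13: {{a,c},{a,g},{a,c,g},{a,e,g}} {{d,g},{b,d,g}}
  W14: {{d,g},{b,d,g}} {{e,g},{a,e,g}}
  W23: {{a,b},{a,b,e}} {{a,f},{a,e,f}} {{b,d},{b,d,g}}
  W24: {{f},{a,f},{e,f},{a,e,f}} {{b,d},{b,d,g}} {{b,e},{a,b,e}}
  W34: {{d},{b,d},{d,g},{b,d,g}} {{a,e},{a,f},{a,b,e},{a,e,f},{a,e,g}}
  W123: {{b,d,g}}
  W124: {{b,d,g}}
  W134: {{d,g},{b,d,g}} {{a,e,g}}
  W234: {{a,f},{a,e,f}} {{b,d},{b,d,g}} {{a,b,e}}
  W1234: {{b,d,g}}
C dims 7,13,7,1; δ0: rk 6, SNF 1^6; δ1: rk 6, SNF 1^6; δ2: rk 1, SNF 1^1
degree 0: 7−6−0 = 1 → Ȟ^0 ≅ Z
degree 1: 13−6−6 = 1 → Ȟ^1 ≅ Z
degree 2: 7−1−6 = 0 → Ȟ^2 ≅ 0


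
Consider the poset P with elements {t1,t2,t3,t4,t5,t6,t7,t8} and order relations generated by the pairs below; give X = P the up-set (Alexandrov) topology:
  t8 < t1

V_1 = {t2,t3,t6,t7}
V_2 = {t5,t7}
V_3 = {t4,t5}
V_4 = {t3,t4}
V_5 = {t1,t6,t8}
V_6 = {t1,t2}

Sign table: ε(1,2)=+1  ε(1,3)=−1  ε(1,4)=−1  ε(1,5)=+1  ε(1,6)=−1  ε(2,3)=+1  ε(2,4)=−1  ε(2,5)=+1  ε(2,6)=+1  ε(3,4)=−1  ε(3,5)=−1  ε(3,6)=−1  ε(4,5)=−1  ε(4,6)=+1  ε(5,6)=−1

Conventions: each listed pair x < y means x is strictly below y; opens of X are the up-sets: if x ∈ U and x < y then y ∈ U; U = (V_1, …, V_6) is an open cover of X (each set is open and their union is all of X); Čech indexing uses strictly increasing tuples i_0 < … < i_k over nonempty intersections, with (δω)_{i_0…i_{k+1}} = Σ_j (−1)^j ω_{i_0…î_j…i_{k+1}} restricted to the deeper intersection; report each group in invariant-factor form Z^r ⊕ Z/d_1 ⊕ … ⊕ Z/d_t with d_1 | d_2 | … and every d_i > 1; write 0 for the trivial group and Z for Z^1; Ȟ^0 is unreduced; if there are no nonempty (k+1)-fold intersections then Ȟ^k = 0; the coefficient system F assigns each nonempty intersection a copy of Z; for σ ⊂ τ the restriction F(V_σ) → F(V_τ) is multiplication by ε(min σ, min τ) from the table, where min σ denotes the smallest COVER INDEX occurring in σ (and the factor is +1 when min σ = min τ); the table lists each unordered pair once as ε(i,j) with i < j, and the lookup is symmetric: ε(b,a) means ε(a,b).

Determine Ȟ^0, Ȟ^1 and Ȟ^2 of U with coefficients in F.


cover nerve:
  V12={t7} V14={t3} V15={t6} V16={t2} V23={t5} V34={t4} V56={t1}
C dims 6,7; δ0: rk 5, SNF 1^5
Ȟ^0: (6−5)−0=1 ⇒ Z
Ȟ^1: (7−0)−5=2 ⇒ Z^2
Ȟ^2: (0−0)−0=0 ⇒ 0

Ȟ^0(U;F) ≅ Z, Ȟ^1(U;F) ≅ Z^2, Ȟ^2(U;F) ≅ 0


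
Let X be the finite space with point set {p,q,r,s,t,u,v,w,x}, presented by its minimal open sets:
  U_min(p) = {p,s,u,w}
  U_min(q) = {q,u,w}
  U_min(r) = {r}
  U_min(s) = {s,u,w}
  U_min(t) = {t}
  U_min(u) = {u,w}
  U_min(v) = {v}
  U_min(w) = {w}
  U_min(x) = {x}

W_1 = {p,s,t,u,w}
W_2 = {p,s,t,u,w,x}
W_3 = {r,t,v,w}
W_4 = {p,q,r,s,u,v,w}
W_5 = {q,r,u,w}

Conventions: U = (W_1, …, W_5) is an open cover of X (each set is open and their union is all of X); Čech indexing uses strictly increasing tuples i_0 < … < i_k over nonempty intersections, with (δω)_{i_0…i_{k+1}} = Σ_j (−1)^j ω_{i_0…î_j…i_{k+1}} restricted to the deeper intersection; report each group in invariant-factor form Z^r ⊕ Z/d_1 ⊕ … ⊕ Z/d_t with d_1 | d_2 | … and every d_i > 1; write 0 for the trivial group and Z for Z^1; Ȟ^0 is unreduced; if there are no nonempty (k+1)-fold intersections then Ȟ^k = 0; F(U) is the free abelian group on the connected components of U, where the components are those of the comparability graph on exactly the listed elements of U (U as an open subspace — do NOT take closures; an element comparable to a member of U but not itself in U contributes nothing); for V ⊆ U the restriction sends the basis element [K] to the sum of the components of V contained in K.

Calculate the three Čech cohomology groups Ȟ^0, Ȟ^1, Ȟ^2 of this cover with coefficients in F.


Ȟ^0 ≅ Z^5; Ȟ^1 ≅ 0; Ȟ^2 ≅ 0

intersection data:
  W12={p,s,t,u,w} W13={t,w} W14={p,s,u,w} W15={u,w} W23={t,w} W24={p,s,u,w} W25={u,w} W34={r,v,w} W35={r,w} W45={q,r,u,w}
  W123={t,w} W124={p,s,u,w} W125={u,w} W134={w} W135={w} W145={u,w} W234={w} W235={w} W245={u,w} W345={r,w}
  W1234={w} W1235={w} W1245={u,w} W1345={w} W2345={w}
  W12345={w}
components per intersection:
  W1: {p,s,u,w} {t}
  W2: {p,s,u,w} {t} {x}
  W3: {r} {t} {v} {w}
  W4: {p,q,s,u,w} {r} {v}
  W5: {q,u,w} {r}
  W12: {p,s,u,w} {t}
  W13: {t} {w}
  W14: {p,s,u,w}
  W15: {u,w}
  W23: {t} {w}
  W24: {p,s,u,w}
  W25: {u,w}
  W34: {r} {v} {w}
  W35: {r} {w}
  W45: {q,u,w} {r}
  W123: {t} {w}
  W124: {p,s,u,w}
  W125: {u,w}
  W134: {w}
  W135: {w}
  W145: {u,w}
  W234: {w}
  W235: {w}
  W245: {u,w}
  W345: {r} {w}
  W1234: {w}
  W1235: {w}
  W1245: {u,w}
  W1345: {w}
  W2345: {w}
  W12345: {w}
C dims 14,17,12,5; δ0: rk 9, SNF 1^9; δ1: rk 8, SNF 1^8; δ2: rk 4, SNF 1^4
Ȟ^0 = (14 − 9) − 0 = 5, so Ȟ^0 ≅ Z^5
Ȟ^1 = (17 − 8) − 9 = 0, so Ȟ^1 ≅ 0
Ȟ^2 = (12 − 4) − 8 = 0, so Ȟ^2 ≅ 0


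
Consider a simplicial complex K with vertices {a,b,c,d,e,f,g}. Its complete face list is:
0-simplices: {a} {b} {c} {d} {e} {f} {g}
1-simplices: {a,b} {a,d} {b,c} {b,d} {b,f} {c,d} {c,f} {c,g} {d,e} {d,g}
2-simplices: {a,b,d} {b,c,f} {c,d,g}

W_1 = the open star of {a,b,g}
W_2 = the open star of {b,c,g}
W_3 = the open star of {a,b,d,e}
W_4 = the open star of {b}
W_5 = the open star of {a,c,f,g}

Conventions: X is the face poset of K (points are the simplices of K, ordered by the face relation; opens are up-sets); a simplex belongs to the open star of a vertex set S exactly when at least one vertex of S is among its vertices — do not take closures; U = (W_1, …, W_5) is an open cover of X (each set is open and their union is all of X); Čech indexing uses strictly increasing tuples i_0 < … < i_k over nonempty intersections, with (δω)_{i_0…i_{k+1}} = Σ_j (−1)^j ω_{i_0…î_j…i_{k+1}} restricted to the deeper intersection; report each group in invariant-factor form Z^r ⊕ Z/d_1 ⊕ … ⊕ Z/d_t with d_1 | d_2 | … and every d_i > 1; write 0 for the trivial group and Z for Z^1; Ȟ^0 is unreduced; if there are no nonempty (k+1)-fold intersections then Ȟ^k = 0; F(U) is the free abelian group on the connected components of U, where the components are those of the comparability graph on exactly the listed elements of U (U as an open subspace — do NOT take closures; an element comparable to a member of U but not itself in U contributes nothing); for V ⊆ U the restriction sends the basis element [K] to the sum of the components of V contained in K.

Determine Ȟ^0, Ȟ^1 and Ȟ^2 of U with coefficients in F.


Ȟ^0 ≅ Z,  Ȟ^1 ≅ Z,  Ȟ^2 ≅ 0

nonempty intersections:
  W1={{a},{b},{g},{a,b},{a,d},{b,c},{b,d},{b,f},{c,g},{d,g},{a,b,d},{b,c,f},{c,d,g}} W2={{b},{c},{g},{a,b},{b,c},{b,d},{b,f},{c,d},{c,f},{c,g},{d,g},{a,b,d},{b,c,f},{c,d,g}} W3={{a},{b},{d},{e},{a,b},{a,d},{b,c},{b,d},{b,f},{c,d},{d,e},{d,g},{a,b,d},{b,c,f},{c,d,g}} W4={{b},{a,b},{b,c},{b,d},{b,f},{a,b,d},{b,c,f}} W5={{a},{c},{f},{g},{a,b},{a,d},{b,c},{b,f},{c,d},{c,f},{c,g},{d,g},{a,b,d},{b,c,f},{c,d,g}}
  W12={{b},{g},{a,b},{b,c},{b,d},{b,f},{c,g},{d,g},{a,b,d},{b,c,f},{c,d,g}} W13={{a},{b},{a,b},{a,d},{b,c},{b,d},{b,f},{d,g},{a,b,d},{b,c,f},{c,d,g}} W14={{b},{a,b},{b,c},{b,d},{b,f},{a,b,d},{b,c,f}} W15={{a},{g},{a,b},{a,d},{b,c},{b,f},{c,g},{d,g},{a,b,d},{b,c,f},{c,d,g}} W23={{b},{a,b},{b,c},{b,d},{b,f},{c,d},{d,g},{a,b,d},{b,c,f},{c,d,g}} W24={{b},{a,b},{b,c},{b,d},{b,f},{a,b,d},{b,c,f}} W25={{c},{g},{a,b},{b,c},{b,f},{c,d},{c,f},{c,g},{d,g},{a,b,d},{b,c,f},{c,d,g}} W34={{b},{a,b},{b,c},{b,d},{b,f},{a,b,d},{b,c,f}} W35={{a},{a,b},{a,d},{b,c},{b,f},{c,d},{d,g},{a,b,d},{b,c,f},{c,d,g}} W45={{a,b},{b,c},{b,f},{a,b,d},{b,c,f}}
  W123={{b},{a,b},{b,c},{b,d},{b,f},{d,g},{a,b,d},{b,c,f},{c,d,g}} W124={{b},{a,b},{b,c},{b,d},{b,f},{a,b,d},{b,c,f}} W125={{g},{a,b},{b,c},{b,f},{c,g},{d,g},{a,b,d},{b,c,f},{c,d,g}} W134={{b},{a,b},{b,c},{b,d},{b,f},{a,b,d},{b,c,f}} W135={{a},{a,b},{a,d},{b,c},{b,f},{d,g},{a,b,d},{b,c,f},{c,d,g}} W145={{a,b},{b,c},{b,f},{a,b,d},{b,c,f}} W234={{b},{a,b},{b,c},{b,d},{b,f},{a,b,d},{b,c,f}} W235={{a,b},{b,c},{b,f},{c,d},{d,g},{a,b,d},{b,c,f},{c,d,g}} W245={{a,b},{b,c},{b,f},{a,b,d},{b,c,f}} W345={{a,b},{b,c},{b,f},{a,b,d},{b,c,f}}
  W1234={{b},{a,b},{b,c},{b,d},{b,f},{a,b,d},{b,c,f}} W1235={{a,b},{b,c},{b,f},{d,g},{a,b,d},{b,c,f},{c,d,g}} W1245={{a,b},{b,c},{b,f},{a,b,d},{b,c,f}} W1345={{a,b},{b,c},{b,f},{a,b,d},{b,c,f}} W2345={{a,b},{b,c},{b,f},{a,b,d},{b,c,f}}
  W12345={{a,b},{b,c},{b,f},{a,b,d},{b,c,f}}
components per intersection:
  W1: {{a},{b},{a,b},{a,d},{b,c},{b,d},{b,f},{a,b,d},{b,c,f}} {{g},{c,g},{d,g},{c,d,g}}
  W2: {{b},{c},{g},{a,b},{b,c},{b,d},{b,f},{c,d},{c,f},{c,g},{d,g},{a,b,d},{b,c,f},{c,d,g}}
  W3: {{a},{b},{d},{e},{a,b},{a,d},{b,c},{b,d},{b,f},{c,d},{d,e},{d,g},{a,b,d},{b,c,f},{c,d,g}}
  W4: {{b},{a,b},{b,c},{b,d},{b,f},{a,b,d},{b,c,f}}
  W5: {{a},{a,b},{a,d},{a,b,d}} {{c},{f},{g},{b,c},{b,f},{c,d},{c,f},{c,g},{d,g},{b,c,f},{c,d,g}}
  W12: {{b},{a,b},{b,c},{b,d},{b,f},{a,b,d},{b,c,f}} {{g},{c,g},{d,g},{c,d,g}}
  W13: {{a},{b},{a,b},{a,d},{b,c},{b,d},{b,f},{a,b,d},{b,c,f}} {{d,g},{c,d,g}}
  W14: {{b},{a,b},{b,c},{b,d},{b,f},{a,b,d},{b,c,f}}
  W15: {{a},{a,b},{a,d},{a,b,d}} {{g},{c,g},{d,g},{c,d,g}} {{b,c},{b,f},{b,c,f}}
  W23: {{b},{a,b},{b,c},{b,d},{b,f},{a,b,d},{b,c,f}} {{c,d},{d,g},{c,d,g}}
  W24: {{b},{a,b},{b,c},{b,d},{b,f},{a,b,d},{b,c,f}}
  W25: {{c},{g},{b,c},{b,f},{c,d},{c,f},{c,g},{d,g},{b,c,f},{c,d,g}} {{a,b},{a,b,d}}
  W34: {{b},{a,b},{b,c},{b,d},{b,f},{a,b,d},{b,c,f}}
  W35: {{a},{a,b},{a,d},{a,b,d}} {{b,c},{b,f},{b,c,f}} {{c,d},{d,g},{c,d,g}}
  W45: {{a,b},{a,b,d}} {{b,c},{b,f},{b,c,f}}
  W123: {{b},{a,b},{b,c},{b,d},{b,f},{a,b,d},{b,c,f}} {{d,g},{c,d,g}}
  W124: {{b},{a,b},{b,c},{b,d},{b,f},{a,b,d},{b,c,f}}
  W125: {{g},{c,g},{d,g},{c,d,g}} {{a,b},{a,b,d}} {{b,c},{b,f},{b,c,f}}
  W134: {{b},{a,b},{b,c},{b,d},{b,f},{a,b,d},{b,c,f}}
  W135: {{a},{a,b},{a,d},{a,b,d}} {{b,c},{b,f},{b,c,f}} {{d,g},{c,d,g}}
  W145: {{a,b},{a,b,d}} {{b,c},{b,f},{b,c,f}}
  W234: {{b},{a,b},{b,c},{b,d},{b,f},{a,b,d},{b,c,f}}
  W235: {{a,b},{a,b,d}} {{b,c},{b,f},{b,c,f}} {{c,d},{d,g},{c,d,g}}
  W245: {{a,b},{a,b,d}} {{b,c},{b,f},{b,c,f}}
  W345: {{a,b},{a,b,d}} {{b,c},{b,f},{b,c,f}}
  W1234: {{b},{a,b},{b,c},{b,d},{b,f},{a,b,d},{b,c,f}}
  W1235: {{a,b},{a,b,d}} {{b,c},{b,f},{b,c,f}} {{d,g},{c,d,g}}
  W1245: {{a,b},{a,b,d}} {{b,c},{b,f},{b,c,f}}
  W1345: {{a,b},{a,b,d}} {{b,c},{b,f},{b,c,f}}
  W2345: {{a,b},{a,b,d}} {{b,c},{b,f},{b,c,f}}
  W12345: {{a,b},{a,b,d}} {{b,c},{b,f},{b,c,f}}
C dims 7,19,20,10; δ0: rk 6, SNF 1^6; δ1: rk 12, SNF 1^12; δ2: rk 8, SNF 1^8
Ȟ^0: (7−6)−0=1 ⇒ Z
Ȟ^1: (19−12)−6=1 ⇒ Z
Ȟ^2: (20−8)−12=0 ⇒ 0


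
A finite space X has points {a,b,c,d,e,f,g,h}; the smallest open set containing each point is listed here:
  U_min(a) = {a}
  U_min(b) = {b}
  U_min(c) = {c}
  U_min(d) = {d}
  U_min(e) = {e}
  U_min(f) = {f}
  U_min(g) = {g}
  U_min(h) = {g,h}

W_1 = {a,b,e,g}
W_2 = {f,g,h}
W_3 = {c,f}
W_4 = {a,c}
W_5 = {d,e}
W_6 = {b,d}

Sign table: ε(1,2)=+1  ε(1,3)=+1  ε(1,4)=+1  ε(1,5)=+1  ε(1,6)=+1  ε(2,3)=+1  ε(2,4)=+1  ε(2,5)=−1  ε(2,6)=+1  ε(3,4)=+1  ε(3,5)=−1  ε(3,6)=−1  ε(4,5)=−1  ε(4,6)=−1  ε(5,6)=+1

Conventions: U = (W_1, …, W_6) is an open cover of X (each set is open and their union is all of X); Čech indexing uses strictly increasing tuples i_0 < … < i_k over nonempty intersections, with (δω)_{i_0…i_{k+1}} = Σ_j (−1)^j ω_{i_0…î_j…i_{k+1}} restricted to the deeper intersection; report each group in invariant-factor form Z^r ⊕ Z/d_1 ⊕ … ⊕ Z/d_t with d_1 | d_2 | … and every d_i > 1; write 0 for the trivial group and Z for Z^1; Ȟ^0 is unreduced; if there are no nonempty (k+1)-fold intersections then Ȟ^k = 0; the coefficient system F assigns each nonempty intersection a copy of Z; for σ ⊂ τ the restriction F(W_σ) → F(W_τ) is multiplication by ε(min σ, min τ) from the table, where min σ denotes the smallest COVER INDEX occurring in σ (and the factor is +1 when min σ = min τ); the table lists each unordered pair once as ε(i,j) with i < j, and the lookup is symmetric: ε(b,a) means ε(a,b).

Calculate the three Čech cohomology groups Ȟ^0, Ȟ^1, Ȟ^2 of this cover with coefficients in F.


Ȟ^0 ≅ Z, Ȟ^1 ≅ Z^2, Ȟ^2 ≅ 0

nerve of the cover:
  W12={g} W14={a} W15={e} W16={b} W23={f} W34={c} W56={d}
C dims 6,7; δ0: rk 5, SNF 1^5
Ȟ^0 = (6 − 5) − 0 = 1, so Ȟ^0 ≅ Z
Ȟ^1 = (7 − 0) − 5 = 2, so Ȟ^1 ≅ Z^2
Ȟ^2 = (0 − 0) − 0 = 0, so Ȟ^2 ≅ 0


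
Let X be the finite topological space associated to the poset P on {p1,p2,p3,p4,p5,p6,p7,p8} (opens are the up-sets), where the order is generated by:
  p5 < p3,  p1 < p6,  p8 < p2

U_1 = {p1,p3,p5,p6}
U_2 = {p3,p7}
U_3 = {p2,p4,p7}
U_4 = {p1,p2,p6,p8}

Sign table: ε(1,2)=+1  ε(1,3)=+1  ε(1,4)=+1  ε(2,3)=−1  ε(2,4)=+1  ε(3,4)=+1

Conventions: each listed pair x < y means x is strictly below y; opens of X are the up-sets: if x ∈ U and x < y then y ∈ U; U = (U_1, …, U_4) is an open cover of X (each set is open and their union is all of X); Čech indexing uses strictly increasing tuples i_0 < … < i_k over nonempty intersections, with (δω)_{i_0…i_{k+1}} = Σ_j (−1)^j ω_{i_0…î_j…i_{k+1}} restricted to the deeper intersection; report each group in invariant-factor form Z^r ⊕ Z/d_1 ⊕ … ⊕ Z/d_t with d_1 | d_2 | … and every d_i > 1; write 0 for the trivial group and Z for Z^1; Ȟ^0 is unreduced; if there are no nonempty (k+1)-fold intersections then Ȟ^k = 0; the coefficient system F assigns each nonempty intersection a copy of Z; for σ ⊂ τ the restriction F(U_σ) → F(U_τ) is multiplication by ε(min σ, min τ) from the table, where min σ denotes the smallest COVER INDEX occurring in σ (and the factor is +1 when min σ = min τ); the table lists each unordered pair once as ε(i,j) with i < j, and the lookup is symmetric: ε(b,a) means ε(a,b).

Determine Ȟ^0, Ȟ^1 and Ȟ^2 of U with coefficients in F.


Ȟ^0 ≅ 0,  Ȟ^1 ≅ Z/2,  Ȟ^2 ≅ 0

cover nerve:
  U12={p3} U14={p1,p6} U23={p7} U34={p2}
C dims 4,4; δ0: rk 4, SNF 1^3·2
Ȟ^0: (4−4)−0=0 ⇒ 0
Ȟ^1: (4−0)−4=0 plus torsion [2] ⇒ Z/2
Ȟ^2: (0−0)−0=0 ⇒ 0


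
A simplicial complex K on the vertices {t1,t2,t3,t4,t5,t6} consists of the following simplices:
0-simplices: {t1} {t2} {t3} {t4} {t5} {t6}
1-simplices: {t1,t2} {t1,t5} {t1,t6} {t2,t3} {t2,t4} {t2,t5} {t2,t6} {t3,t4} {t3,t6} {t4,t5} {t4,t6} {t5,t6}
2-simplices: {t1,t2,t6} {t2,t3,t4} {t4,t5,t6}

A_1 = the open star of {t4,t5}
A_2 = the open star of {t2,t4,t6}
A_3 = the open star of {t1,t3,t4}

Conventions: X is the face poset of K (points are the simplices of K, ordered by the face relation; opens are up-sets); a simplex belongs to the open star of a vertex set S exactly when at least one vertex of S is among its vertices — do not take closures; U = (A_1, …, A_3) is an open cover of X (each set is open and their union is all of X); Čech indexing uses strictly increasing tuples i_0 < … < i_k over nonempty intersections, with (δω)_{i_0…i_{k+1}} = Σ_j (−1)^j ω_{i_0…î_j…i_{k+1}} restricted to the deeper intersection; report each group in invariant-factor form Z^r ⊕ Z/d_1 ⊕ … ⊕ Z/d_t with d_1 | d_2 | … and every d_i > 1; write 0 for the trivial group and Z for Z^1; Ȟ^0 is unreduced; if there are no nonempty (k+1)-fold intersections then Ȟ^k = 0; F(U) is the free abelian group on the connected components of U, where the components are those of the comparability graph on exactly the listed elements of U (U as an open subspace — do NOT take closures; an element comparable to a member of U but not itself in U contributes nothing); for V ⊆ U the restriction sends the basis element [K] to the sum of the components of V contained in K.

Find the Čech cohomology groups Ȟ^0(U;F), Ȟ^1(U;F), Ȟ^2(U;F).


nonempty overlaps:
  A1={{t4},{t5},{t1,t5},{t2,t4},{t2,t5},{t3,t4},{t4,t5},{t4,t6},{t5,t6},{t2,t3,t4},{t4,t5,t6}} A2={{t2},{t4},{t6},{t1,t2},{t1,t6},{t2,t3},{t2,t4},{t2,t5},{t2,t6},{t3,t4},{t3,t6},{t4,t5},{t4,t6},{t5,t6},{t1,t2,t6},{t2,t3,t4},{t4,t5,t6}} A3={{t1},{t3},{t4},{t1,t2},{t1,t5},{t1,t6},{t2,t3},{t2,t4},{t3,t4},{t3,t6},{t4,t5},{t4,t6},{t1,t2,t6},{t2,t3,t4},{t4,t5,t6}}
  A12={{t4},{t2,t4},{t2,t5},{t3,t4},{t4,t5},{t4,t6},{t5,t6},{t2,t3,t4},{t4,t5,t6}} A13={{t4},{t1,t5},{t2,t4},{t3,t4},{t4,t5},{t4,t6},{t2,t3,t4},{t4,t5,t6}} A23={{t4},{t1,t2},{t1,t6},{t2,t3},{t2,t4},{t3,t4},{t3,t6},{t4,t5},{t4,t6},{t1,t2,t6},{t2,t3,t4},{t4,t5,t6}}
  A123={{t4},{t2,t4},{t3,t4},{t4,t5},{t4,t6},{t2,t3,t4},{t4,t5,t6}}
components per intersection:
  A1: {{t4},{t5},{t1,t5},{t2,t4},{t2,t5},{t3,t4},{t4,t5},{t4,t6},{t5,t6},{t2,t3,t4},{t4,t5,t6}}
  A2: {{t2},{t4},{t6},{t1,t2},{t1,t6},{t2,t3},{t2,t4},{t2,t5},{t2,t6},{t3,t4},{t3,t6},{t4,t5},{t4,t6},{t5,t6},{t1,t2,t6},{t2,t3,t4},{t4,t5,t6}}
  A3: {{t1},{t1,t2},{t1,t5},{t1,t6},{t1,t2,t6}} {{t3},{t4},{t2,t3},{t2,t4},{t3,t4},{t3,t6},{t4,t5},{t4,t6},{t2,t3,t4},{t4,t5,t6}}
  A12: {{t4},{t2,t4},{t3,t4},{t4,t5},{t4,t6},{t5,t6},{t2,t3,t4},{t4,t5,t6}} {{t2,t5}}
  A13: {{t4},{t2,t4},{t3,t4},{t4,t5},{t4,t6},{t2,t3,t4},{t4,t5,t6}} {{t1,t5}}
  A23: {{t4},{t2,t3},{t2,t4},{t3,t4},{t4,t5},{t4,t6},{t2,t3,t4},{t4,t5,t6}} {{t1,t2},{t1,t6},{t1,t2,t6}} {{t3,t6}}
  A123: {{t4},{t2,t4},{t3,t4},{t4,t5},{t4,t6},{t2,t3,t4},{t4,t5,t6}}
C dims 4,7,1; δ0: rk 3, SNF 1^3; δ1: rk 1, SNF 1^1
degree 0: 4−3−0 = 1 → Ȟ^0 ≅ Z
degree 1: 7−1−3 = 3 → Ȟ^1 ≅ Z^3
degree 2: 1−0−1 = 0 → Ȟ^2 ≅ 0

Ȟ^0 = Z, Ȟ^1 = Z^3, Ȟ^2 = 0


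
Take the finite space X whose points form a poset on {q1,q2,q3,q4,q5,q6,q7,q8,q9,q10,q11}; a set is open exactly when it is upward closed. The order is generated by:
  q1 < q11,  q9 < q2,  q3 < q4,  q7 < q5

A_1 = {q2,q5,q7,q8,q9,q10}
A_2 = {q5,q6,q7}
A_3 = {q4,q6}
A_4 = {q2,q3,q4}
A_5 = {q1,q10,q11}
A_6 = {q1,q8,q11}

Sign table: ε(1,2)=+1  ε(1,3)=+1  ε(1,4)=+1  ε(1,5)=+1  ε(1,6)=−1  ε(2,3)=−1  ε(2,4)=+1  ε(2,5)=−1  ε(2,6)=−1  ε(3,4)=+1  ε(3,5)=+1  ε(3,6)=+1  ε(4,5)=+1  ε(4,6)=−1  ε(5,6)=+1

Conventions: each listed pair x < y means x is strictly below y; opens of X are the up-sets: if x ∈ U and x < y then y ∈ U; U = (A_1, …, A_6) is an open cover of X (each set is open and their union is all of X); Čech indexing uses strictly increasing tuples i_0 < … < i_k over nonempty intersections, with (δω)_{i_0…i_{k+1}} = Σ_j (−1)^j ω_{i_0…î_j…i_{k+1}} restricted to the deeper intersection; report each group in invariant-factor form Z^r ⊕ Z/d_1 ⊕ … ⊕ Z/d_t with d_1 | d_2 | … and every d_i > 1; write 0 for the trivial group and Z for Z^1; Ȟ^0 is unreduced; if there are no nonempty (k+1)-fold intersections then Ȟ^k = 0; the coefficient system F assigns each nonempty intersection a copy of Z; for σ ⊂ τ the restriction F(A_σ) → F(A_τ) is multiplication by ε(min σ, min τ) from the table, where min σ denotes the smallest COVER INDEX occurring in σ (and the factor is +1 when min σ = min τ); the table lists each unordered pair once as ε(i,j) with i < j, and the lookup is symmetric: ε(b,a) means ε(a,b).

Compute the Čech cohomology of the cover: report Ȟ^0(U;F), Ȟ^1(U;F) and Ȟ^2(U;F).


nerve of the cover:
  A12={q5,q7} A14={q2} A15={q10} A16={q8} A23={q6} A34={q4} A56={q1,q11}
C dims 6,7; δ0: rk 6, SNF 1^5·2
Ȟ^0 = (6 − 6) − 0 = 0, so Ȟ^0 ≅ 0
Ȟ^1 = (7 − 0) − 6 = 1 plus torsion [2], so Ȟ^1 ≅ Z ⊕ Z/2
Ȟ^2 = (0 − 0) − 0 = 0, so Ȟ^2 ≅ 0

Ȟ^0 ≅ 0, Ȟ^1 ≅ Z ⊕ Z/2, Ȟ^2 ≅ 0


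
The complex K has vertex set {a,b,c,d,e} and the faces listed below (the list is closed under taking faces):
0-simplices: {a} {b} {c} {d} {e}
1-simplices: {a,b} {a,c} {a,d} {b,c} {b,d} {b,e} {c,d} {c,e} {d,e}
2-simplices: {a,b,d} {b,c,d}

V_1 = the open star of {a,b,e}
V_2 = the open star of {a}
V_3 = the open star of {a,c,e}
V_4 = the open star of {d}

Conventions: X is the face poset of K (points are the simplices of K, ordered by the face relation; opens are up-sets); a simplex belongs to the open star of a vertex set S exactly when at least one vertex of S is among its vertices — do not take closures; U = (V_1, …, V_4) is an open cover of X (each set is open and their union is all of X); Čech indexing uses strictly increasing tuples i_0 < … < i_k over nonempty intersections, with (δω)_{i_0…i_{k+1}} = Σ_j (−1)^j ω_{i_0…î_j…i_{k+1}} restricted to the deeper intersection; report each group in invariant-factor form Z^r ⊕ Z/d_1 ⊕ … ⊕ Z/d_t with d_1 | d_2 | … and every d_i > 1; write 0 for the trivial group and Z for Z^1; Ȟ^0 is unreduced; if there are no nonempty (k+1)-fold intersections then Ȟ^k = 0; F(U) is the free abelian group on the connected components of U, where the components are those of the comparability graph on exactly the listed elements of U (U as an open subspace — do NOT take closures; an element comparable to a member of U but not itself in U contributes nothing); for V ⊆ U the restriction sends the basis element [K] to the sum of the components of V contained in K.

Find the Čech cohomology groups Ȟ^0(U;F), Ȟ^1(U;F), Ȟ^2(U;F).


Ȟ^0(U;F) ≅ Z, Ȟ^1(U;F) ≅ Z^3, Ȟ^2(U;F) ≅ 0

nonempty intersections:
  V1={{a},{b},{e},{a,b},{a,c},{a,d},{b,c},{b,d},{b,e},{c,e},{d,e},{a,b,d},{b,c,d}} V2={{a},{a,b},{a,c},{a,d},{a,b,d}} V3={{a},{c},{e},{a,b},{a,c},{a,d},{b,c},{b,e},{c,d},{c,e},{d,e},{a,b,d},{b,c,d}} V4={{d},{a,d},{b,d},{c,d},{d,e},{a,b,d},{b,c,d}}
  V12={{a},{a,b},{a,c},{a,d},{a,b,d}} V13={{a},{e},{a,b},{a,c},{a,d},{b,c},{b,e},{c,e},{d,e},{a,b,d},{b,c,d}} V14={{a,d},{b,d},{d,e},{a,b,d},{b,c,d}} V23={{a},{a,b},{a,c},{a,d},{a,b,d}} V24={{a,d},{a,b,d}} V34={{a,d},{c,d},{d,e},{a,b,d},{b,c,d}}
  V123={{a},{a,b},{a,c},{a,d},{a,b,d}} V124={{a,d},{a,b,d}} V134={{a,d},{d,e},{a,b,d},{b,c,d}} V234={{a,d},{a,b,d}}
  V1234={{a,d},{a,b,d}}
components per intersection:
  V1: {{a},{b},{e},{a,b},{a,c},{a,d},{b,c},{b,d},{b,e},{c,e},{d,e},{a,b,d},{b,c,d}}
  V2: {{a},{a,b},{a,c},{a,d},{a,b,d}}
  V3: {{a},{c},{e},{a,b},{a,c},{a,d},{b,c},{b,e},{c,d},{c,e},{d,e},{a,b,d},{b,c,d}}
  V4: {{d},{a,d},{b,d},{c,d},{d,e},{a,b,d},{b,c,d}}
  V12: {{a},{a,b},{a,c},{a,d},{a,b,d}}
  V13: {{a},{a,b},{a,c},{a,d},{a,b,d}} {{e},{b,e},{c,e},{d,e}} {{b,c},{b,c,d}}
  V14: {{a,d},{b,d},{a,b,d},{b,c,d}} {{d,e}}
  V23: {{a},{a,b},{a,c},{a,d},{a,b,d}}
  V24: {{a,d},{a,b,d}}
  V34: {{a,d},{a,b,d}} {{c,d},{b,c,d}} {{d,e}}
  V123: {{a},{a,b},{a,c},{a,d},{a,b,d}}
  V124: {{a,d},{a,b,d}}
  V134: {{a,d},{a,b,d}} {{d,e}} {{b,c,d}}
  V234: {{a,d},{a,b,d}}
  V1234: {{a,d},{a,b,d}}
C dims 4,11,6,1; δ0: rk 3, SNF 1^3; δ1: rk 5, SNF 1^5; δ2: rk 1, SNF 1^1
Ȟ^0: (4−3)−0=1 ⇒ Z
Ȟ^1: (11−5)−3=3 ⇒ Z^3
Ȟ^2: (6−1)−5=0 ⇒ 0


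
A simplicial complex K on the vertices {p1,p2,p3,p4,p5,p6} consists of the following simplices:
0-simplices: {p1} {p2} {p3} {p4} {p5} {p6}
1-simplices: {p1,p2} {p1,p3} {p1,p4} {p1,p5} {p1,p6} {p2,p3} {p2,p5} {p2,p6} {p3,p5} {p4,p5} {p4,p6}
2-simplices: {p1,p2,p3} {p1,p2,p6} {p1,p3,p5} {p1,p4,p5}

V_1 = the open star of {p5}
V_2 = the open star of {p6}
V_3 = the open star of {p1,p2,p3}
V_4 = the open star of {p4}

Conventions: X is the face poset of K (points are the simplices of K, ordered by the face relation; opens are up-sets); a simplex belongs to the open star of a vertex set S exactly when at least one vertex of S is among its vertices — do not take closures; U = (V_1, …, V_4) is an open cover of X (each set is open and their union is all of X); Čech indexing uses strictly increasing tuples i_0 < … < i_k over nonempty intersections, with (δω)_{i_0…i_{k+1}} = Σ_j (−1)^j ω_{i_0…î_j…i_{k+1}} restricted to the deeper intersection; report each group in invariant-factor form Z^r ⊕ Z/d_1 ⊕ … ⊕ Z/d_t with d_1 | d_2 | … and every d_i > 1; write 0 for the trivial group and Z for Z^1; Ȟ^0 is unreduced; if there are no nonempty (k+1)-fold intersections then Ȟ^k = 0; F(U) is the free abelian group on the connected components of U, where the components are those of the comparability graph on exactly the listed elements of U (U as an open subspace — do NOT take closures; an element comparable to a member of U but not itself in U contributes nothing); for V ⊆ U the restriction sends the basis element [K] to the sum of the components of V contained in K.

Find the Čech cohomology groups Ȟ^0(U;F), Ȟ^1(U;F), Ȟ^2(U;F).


Ȟ^0 ≅ Z, Ȟ^1 ≅ Z^2, Ȟ^2 ≅ 0

cover nerve:
  V1={{p5},{p1,p5},{p2,p5},{p3,p5},{p4,p5},{p1,p3,p5},{p1,p4,p5}} V2={{p6},{p1,p6},{p2,p6},{p4,p6},{p1,p2,p6}} V3={{p1},{p2},{p3},{p1,p2},{p1,p3},{p1,p4},{p1,p5},{p1,p6},{p2,p3},{p2,p5},{p2,p6},{p3,p5},{p1,p2,p3},{p1,p2,p6},{p1,p3,p5},{p1,p4,p5}} V4={{p4},{p1,p4},{p4,p5},{p4,p6},{p1,p4,p5}}
  V13={{p1,p5},{p2,p5},{p3,p5},{p1,p3,p5},{p1,p4,p5}} V14={{p4,p5},{p1,p4,p5}} V23={{p1,p6},{p2,p6},{p1,p2,p6}} V24={{p4,p6}} V34={{p1,p4},{p1,p4,p5}}
  V134={{p1,p4,p5}}
components per intersection:
  V1: {{p5},{p1,p5},{p2,p5},{p3,p5},{p4,p5},{p1,p3,p5},{p1,p4,p5}}
  V2: {{p6},{p1,p6},{p2,p6},{p4,p6},{p1,p2,p6}}
  V3: {{p1},{p2},{p3},{p1,p2},{p1,p3},{p1,p4},{p1,p5},{p1,p6},{p2,p3},{p2,p5},{p2,p6},{p3,p5},{p1,p2,p3},{p1,p2,p6},{p1,p3,p5},{p1,p4,p5}}
  V4: {{p4},{p1,p4},{p4,p5},{p4,p6},{p1,p4,p5}}
  V13: {{p1,p5},{p3,p5},{p1,p3,p5},{p1,p4,p5}} {{p2,p5}}
  V14: {{p4,p5},{p1,p4,p5}}
  V23: {{p1,p6},{p2,p6},{p1,p2,p6}}
  V24: {{p4,p6}}
  V34: {{p1,p4},{p1,p4,p5}}
  V134: {{p1,p4,p5}}
C dims 4,6,1; δ0: rk 3, SNF 1^3; δ1: rk 1, SNF 1^1
Ȟ^0: (4−3)−0=1 ⇒ Z
Ȟ^1: (6−1)−3=2 ⇒ Z^2
Ȟ^2: (1−0)−1=0 ⇒ 0


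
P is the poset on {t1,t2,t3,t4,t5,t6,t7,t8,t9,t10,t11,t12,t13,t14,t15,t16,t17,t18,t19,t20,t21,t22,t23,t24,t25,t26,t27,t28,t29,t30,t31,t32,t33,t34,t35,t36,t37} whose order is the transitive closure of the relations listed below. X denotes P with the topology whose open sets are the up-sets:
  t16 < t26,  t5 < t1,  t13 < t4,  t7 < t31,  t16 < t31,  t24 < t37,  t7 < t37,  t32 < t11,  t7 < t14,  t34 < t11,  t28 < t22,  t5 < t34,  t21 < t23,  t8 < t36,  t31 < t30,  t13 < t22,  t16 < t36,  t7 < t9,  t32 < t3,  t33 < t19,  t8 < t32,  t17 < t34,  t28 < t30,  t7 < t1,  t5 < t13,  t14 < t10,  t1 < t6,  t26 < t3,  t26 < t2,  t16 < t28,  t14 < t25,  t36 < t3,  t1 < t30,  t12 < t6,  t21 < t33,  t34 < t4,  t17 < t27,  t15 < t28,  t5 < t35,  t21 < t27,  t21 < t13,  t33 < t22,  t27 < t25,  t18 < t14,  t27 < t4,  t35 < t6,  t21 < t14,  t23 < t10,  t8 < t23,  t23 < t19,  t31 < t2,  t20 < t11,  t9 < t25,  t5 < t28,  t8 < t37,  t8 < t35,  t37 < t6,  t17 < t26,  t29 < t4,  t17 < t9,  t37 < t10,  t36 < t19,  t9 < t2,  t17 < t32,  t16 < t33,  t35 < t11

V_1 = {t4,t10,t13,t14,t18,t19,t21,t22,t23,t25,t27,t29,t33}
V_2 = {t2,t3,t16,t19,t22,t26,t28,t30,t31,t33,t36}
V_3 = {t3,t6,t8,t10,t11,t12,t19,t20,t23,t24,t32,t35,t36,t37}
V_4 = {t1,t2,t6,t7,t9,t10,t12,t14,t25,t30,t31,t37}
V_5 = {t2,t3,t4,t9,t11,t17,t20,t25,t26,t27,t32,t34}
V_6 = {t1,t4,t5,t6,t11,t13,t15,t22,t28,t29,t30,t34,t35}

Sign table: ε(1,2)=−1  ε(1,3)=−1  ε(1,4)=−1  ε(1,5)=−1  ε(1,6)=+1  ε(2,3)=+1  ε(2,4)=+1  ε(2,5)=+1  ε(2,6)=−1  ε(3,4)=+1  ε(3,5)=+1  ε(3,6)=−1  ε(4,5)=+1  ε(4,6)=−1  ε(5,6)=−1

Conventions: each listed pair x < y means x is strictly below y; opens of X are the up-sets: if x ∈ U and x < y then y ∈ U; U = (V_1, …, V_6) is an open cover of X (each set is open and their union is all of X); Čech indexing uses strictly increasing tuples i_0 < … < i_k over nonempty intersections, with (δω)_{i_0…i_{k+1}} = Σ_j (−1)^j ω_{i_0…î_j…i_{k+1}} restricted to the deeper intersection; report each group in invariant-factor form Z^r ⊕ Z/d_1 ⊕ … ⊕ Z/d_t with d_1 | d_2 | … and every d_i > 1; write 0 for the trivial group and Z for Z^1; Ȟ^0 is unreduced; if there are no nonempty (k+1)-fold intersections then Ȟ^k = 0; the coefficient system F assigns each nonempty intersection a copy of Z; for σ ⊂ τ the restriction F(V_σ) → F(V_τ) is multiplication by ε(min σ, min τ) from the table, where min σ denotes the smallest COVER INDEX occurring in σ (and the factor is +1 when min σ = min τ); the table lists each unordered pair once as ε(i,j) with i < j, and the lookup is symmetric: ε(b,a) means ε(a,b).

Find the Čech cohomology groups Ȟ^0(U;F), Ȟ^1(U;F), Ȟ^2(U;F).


Ȟ^0 = Z; Ȟ^1 = 0; Ȟ^2 = Z/2

nerve of the cover:
  V12={t19,t22,t33} V13={t10,t19,t23} V14={t10,t14,t25} V15={t4,t25,t27} V16={t4,t13,t22,t29} V23={t3,t19,t36} V24={t2,t30,t31} V25={t2,t3,t26} V26={t22,t28,t30} V34={t6,t10,t12,t37} V35={t3,t11,t20,t32} V36={t6,t11,t35} V45={t2,t9,t25} V46={t1,t6,t30} V56={t4,t11,t34}
  V123={t19} V126={t22} V134={t10} V145={t25} V156={t4} V235={t3} V245={t2} V246={t30} V346={t6} V356={t11}
C dims 6,15,10; δ0: rk 5, SNF 1^5; δ1: rk 10, SNF 1^9·2
Ȟ^0 = (6 − 5) − 0 = 1, so Ȟ^0 ≅ Z
Ȟ^1 = (15 − 10) − 5 = 0, so Ȟ^1 ≅ 0
Ȟ^2 = (10 − 0) − 10 = 0 plus torsion [2], so Ȟ^2 ≅ Z/2


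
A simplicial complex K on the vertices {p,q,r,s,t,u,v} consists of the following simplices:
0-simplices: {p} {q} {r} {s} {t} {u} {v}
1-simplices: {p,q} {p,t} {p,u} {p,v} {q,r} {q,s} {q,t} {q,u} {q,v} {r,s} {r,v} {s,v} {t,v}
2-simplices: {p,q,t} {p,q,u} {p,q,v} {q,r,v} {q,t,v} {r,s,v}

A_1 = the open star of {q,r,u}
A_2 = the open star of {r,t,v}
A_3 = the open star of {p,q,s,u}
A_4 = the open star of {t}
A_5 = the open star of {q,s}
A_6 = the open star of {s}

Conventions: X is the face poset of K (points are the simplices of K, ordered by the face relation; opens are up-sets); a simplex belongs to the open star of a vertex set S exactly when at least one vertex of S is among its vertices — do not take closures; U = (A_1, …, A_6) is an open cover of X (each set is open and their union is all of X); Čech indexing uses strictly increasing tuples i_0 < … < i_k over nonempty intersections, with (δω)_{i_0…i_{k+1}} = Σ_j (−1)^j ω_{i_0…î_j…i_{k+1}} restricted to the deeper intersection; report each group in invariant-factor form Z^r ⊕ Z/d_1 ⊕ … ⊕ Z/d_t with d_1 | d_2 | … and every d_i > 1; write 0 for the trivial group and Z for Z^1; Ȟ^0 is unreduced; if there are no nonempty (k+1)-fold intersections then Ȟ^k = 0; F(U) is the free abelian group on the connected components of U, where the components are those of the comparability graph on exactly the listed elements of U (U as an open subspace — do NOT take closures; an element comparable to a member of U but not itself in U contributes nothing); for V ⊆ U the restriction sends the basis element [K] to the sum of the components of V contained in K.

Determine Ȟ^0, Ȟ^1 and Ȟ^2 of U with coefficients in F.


Ȟ^0 = Z; Ȟ^1 = Z; Ȟ^2 = 0

nerve simplices:
  A1={{q},{r},{u},{p,q},{p,u},{q,r},{q,s},{q,t},{q,u},{q,v},{r,s},{r,v},{p,q,t},{p,q,u},{p,q,v},{q,r,v},{q,t,v},{r,s,v}} A2={{r},{t},{v},{p,t},{p,v},{q,r},{q,t},{q,v},{r,s},{r,v},{s,v},{t,v},{p,q,t},{p,q,v},{q,r,v},{q,t,v},{r,s,v}} A3={{p},{q},{s},{u},{p,q},{p,t},{p,u},{p,v},{q,r},{q,s},{q,t},{q,u},{q,v},{r,s},{s,v},{p,q,t},{p,q,u},{p,q,v},{q,r,v},{q,t,v},{r,s,v}} A4={{t},{p,t},{q,t},{t,v},{p,q,t},{q,t,v}} A5={{q},{s},{p,q},{q,r},{q,s},{q,t},{q,u},{q,v},{r,s},{s,v},{p,q,t},{p,q,u},{p,q,v},{q,r,v},{q,t,v},{r,s,v}} A6={{s},{q,s},{r,s},{s,v},{r,s,v}}
  A12={{r},{q,r},{q,t},{q,v},{r,s},{r,v},{p,q,t},{p,q,v},{q,r,v},{q,t,v},{r,s,v}} A13={{q},{u},{p,q},{p,u},{q,r},{q,s},{q,t},{q,u},{q,v},{r,s},{p,q,t},{p,q,u},{p,q,v},{q,r,v},{q,t,v},{r,s,v}} A14={{q,t},{p,q,t},{q,t,v}} A15={{q},{p,q},{q,r},{q,s},{q,t},{q,u},{q,v},{r,s},{p,q,t},{p,q,u},{p,q,v},{q,r,v},{q,t,v},{r,s,v}} A16={{q,s},{r,s},{r,s,v}} A23={{p,t},{p,v},{q,r},{q,t},{q,v},{r,s},{s,v},{p,q,t},{p,q,v},{q,r,v},{q,t,v},{r,s,v}} A24={{t},{p,t},{q,t},{t,v},{p,q,t},{q,t,v}} A25={{q,r},{q,t},{q,v},{r,s},{s,v},{p,q,t},{p,q,v},{q,r,v},{q,t,v},{r,s,v}} A26={{r,s},{s,v},{r,s,v}} A34={{p,t},{q,t},{p,q,t},{q,t,v}} A35={{q},{s},{p,q},{q,r},{q,s},{q,t},{q,u},{q,v},{r,s},{s,v},{p,q,t},{p,q,u},{p,q,v},{q,r,v},{q,t,v},{r,s,v}} A36={{s},{q,s},{r,s},{s,v},{r,s,v}} A45={{q,t},{p,q,t},{q,t,v}} A56={{s},{q,s},{r,s},{s,v},{r,s,v}}
  A123={{q,r},{q,t},{q,v},{r,s},{p,q,t},{p,q,v},{q,r,v},{q,t,v},{r,s,v}} A124={{q,t},{p,q,t},{q,t,v}} A125={{q,r},{q,t},{q,v},{r,s},{p,q,t},{p,q,v},{q,r,v},{q,t,v},{r,s,v}} A126={{r,s},{r,s,v}} A134={{q,t},{p,q,t},{q,t,v}} A135={{q},{p,q},{q,r},{q,s},{q,t},{q,u},{q,v},{r,s},{p,q,t},{p,q,u},{p,q,v},{q,r,v},{q,t,v},{r,s,v}} A136={{q,s},{r,s},{r,s,v}} A145={{q,t},{p,q,t},{q,t,v}} A156={{q,s},{r,s},{r,s,v}} A234={{p,t},{q,t},{p,q,t},{q,t,v}} A235={{q,r},{q,t},{q,v},{r,s},{s,v},{p,q,t},{p,q,v},{q,r,v},{q,t,v},{r,s,v}} A236={{r,s},{s,v},{r,s,v}} A245={{q,t},{p,q,t},{q,t,v}} A256={{r,s},{s,v},{r,s,v}} A345={{q,t},{p,q,t},{q,t,v}} A356={{s},{q,s},{r,s},{s,v},{r,s,v}}
  A1234={{q,t},{p,q,t},{q,t,v}} A1235={{q,r},{q,t},{q,v},{r,s},{p,q,t},{p,q,v},{q,r,v},{q,t,v},{r,s,v}} A1236={{r,s},{r,s,v}} A1245={{q,t},{p,q,t},{q,t,v}} A1256={{r,s},{r,s,v}} A1345={{q,t},{p,q,t},{q,t,v}} A1356={{q,s},{r,s},{r,s,v}} A2345={{q,t},{p,q,t},{q,t,v}} A2356={{r,s},{s,v},{r,s,v}}
  A12345={{q,t},{p,q,t},{q,t,v}} A12356={{r,s},{r,s,v}}
components per intersection:
  A1: {{q},{r},{u},{p,q},{p,u},{q,r},{q,s},{q,t},{q,u},{q,v},{r,s},{r,v},{p,q,t},{p,q,u},{p,q,v},{q,r,v},{q,t,v},{r,s,v}}
  A2: {{r},{t},{v},{p,t},{p,v},{q,r},{q,t},{q,v},{r,s},{r,v},{s,v},{t,v},{p,q,t},{p,q,v},{q,r,v},{q,t,v},{r,s,v}}
  A3: {{p},{q},{s},{u},{p,q},{p,t},{p,u},{p,v},{q,r},{q,s},{q,t},{q,u},{q,v},{r,s},{s,v},{p,q,t},{p,q,u},{p,q,v},{q,r,v},{q,t,v},{r,s,v}}
  A4: {{t},{p,t},{q,t},{t,v},{p,q,t},{q,t,v}}
  A5: {{q},{s},{p,q},{q,r},{q,s},{q,t},{q,u},{q,v},{r,s},{s,v},{p,q,t},{p,q,u},{p,q,v},{q,r,v},{q,t,v},{r,s,v}}
  A6: {{s},{q,s},{r,s},{s,v},{r,s,v}}
  A12: {{r},{q,r},{q,t},{q,v},{r,s},{r,v},{p,q,t},{p,q,v},{q,r,v},{q,t,v},{r,s,v}}
  A13: {{q},{u},{p,q},{p,u},{q,r},{q,s},{q,t},{q,u},{q,v},{p,q,t},{p,q,u},{p,q,v},{q,r,v},{q,t,v}} {{r,s},{r,s,v}}
  A14: {{q,t},{p,q,t},{q,t,v}}
  A15: {{q},{p,q},{q,r},{q,s},{q,t},{q,u},{q,v},{p,q,t},{p,q,u},{p,q,v},{q,r,v},{q,t,v}} {{r,s},{r,s,v}}
  A16: {{q,s}} {{r,s},{r,s,v}}
  A23: {{p,t},{p,v},{q,r},{q,t},{q,v},{p,q,t},{p,q,v},{q,r,v},{q,t,v}} {{r,s},{s,v},{r,s,v}}
  A24: {{t},{p,t},{q,t},{t,v},{p,q,t},{q,t,v}}
  A25: {{q,r},{q,t},{q,v},{p,q,t},{p,q,v},{q,r,v},{q,t,v}} {{r,s},{s,v},{r,s,v}}
  A26: {{r,s},{s,v},{r,s,v}}
  A34: {{p,t},{q,t},{p,q,t},{q,t,v}}
  A35: {{q},{s},{p,q},{q,r},{q,s},{q,t},{q,u},{q,v},{r,s},{s,v},{p,q,t},{p,q,u},{p,q,v},{q,r,v},{q,t,v},{r,s,v}}
  A36: {{s},{q,s},{r,s},{s,v},{r,s,v}}
  A45: {{q,t},{p,q,t},{q,t,v}}
  A56: {{s},{q,s},{r,s},{s,v},{r,s,v}}
  A123: {{q,r},{q,t},{q,v},{p,q,t},{p,q,v},{q,r,v},{q,t,v}} {{r,s},{r,s,v}}
  A124: {{q,t},{p,q,t},{q,t,v}}
  A125: {{q,r},{q,t},{q,v},{p,q,t},{p,q,v},{q,r,v},{q,t,v}} {{r,s},{r,s,v}}
  A126: {{r,s},{r,s,v}}
  A134: {{q,t},{p,q,t},{q,t,v}}
  A135: {{q},{p,q},{q,r},{q,s},{q,t},{q,u},{q,v},{p,q,t},{p,q,u},{p,q,v},{q,r,v},{q,t,v}} {{r,s},{r,s,v}}
  A136: {{q,s}} {{r,s},{r,s,v}}
  A145: {{q,t},{p,q,t},{q,t,v}}
  A156: {{q,s}} {{r,s},{r,s,v}}
  A234: {{p,t},{q,t},{p,q,t},{q,t,v}}
  A235: {{q,r},{q,t},{q,v},{p,q,t},{p,q,v},{q,r,v},{q,t,v}} {{r,s},{s,v},{r,s,v}}
  A236: {{r,s},{s,v},{r,s,v}}
  A245: {{q,t},{p,q,t},{q,t,v}}
  A256: {{r,s},{s,v},{r,s,v}}
  A345: {{q,t},{p,q,t},{q,t,v}}
  A356: {{s},{q,s},{r,s},{s,v},{r,s,v}}
  A1234: {{q,t},{p,q,t},{q,t,v}}
  A1235: {{q,r},{q,t},{q,v},{p,q,t},{p,q,v},{q,r,v},{q,t,v}} {{r,s},{r,s,v}}
  A1236: {{r,s},{r,s,v}}
  A1245: {{q,t},{p,q,t},{q,t,v}}
  A1256: {{r,s},{r,s,v}}
  A1345: {{q,t},{p,q,t},{q,t,v}}
  A1356: {{q,s}} {{r,s},{r,s,v}}
  A2345: {{q,t},{p,q,t},{q,t,v}}
  A2356: {{r,s},{s,v},{r,s,v}}
  A12345: {{q,t},{p,q,t},{q,t,v}}
  A12356: {{r,s},{r,s,v}}
C dims 6,19,22,11; δ0: rk 5, SNF 1^5; δ1: rk 13, SNF 1^13; δ2: rk 9, SNF 1^9
degree 0: 6−5−0 = 1 → Ȟ^0 ≅ Z
degree 1: 19−13−5 = 1 → Ȟ^1 ≅ Z
degree 2: 22−9−13 = 0 → Ȟ^2 ≅ 0
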